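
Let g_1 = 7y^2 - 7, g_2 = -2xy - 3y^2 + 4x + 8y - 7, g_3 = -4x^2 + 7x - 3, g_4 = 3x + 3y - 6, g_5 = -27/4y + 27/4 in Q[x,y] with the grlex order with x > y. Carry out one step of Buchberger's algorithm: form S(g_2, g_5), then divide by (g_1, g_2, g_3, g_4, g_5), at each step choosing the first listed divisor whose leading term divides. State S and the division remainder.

lcm(LM(g_2), LM(g_5)) = xy.
S = (lcm/LT(g_2))·g_2 − (lcm/LT(g_5))·g_5 = 3/2y^2 - x - 4y + 7/2.
Reduce S modulo (g_1, g_2, g_3, g_4, g_5) in that order:
  leading term y^2: subtract (3/14)·g_1 from 3/2y^2 - x - 4y + 7/2 → -x - 4y + 5
  leading term x: subtract (-1/3)·g_4 from -x - 4y + 5 → -3y + 3
  leading term y: subtract (4/9)·g_5 from -3y + 3 → 0
The remainder is 0, so this S-polynomial contributes no new basis element.

S(g_2, g_5) = 3/2y^2 - x - 4y + 7/2; remainder on division = 0.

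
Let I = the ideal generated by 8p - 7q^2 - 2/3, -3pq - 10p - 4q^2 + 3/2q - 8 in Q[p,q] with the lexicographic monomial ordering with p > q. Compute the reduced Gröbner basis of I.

The reduced Gröbner basis is the canonical form of the ideal for this ordering.

f_1 = 8p - 7q^2 - 2/3, LT = p.
f_2 = -3pq - 10p - 4q^2 + 3/2q - 8, LT = pq.

S(f_1,f_2): lcm = pq. S = -10/3p - 7/8q^3 - 4/3q^2 + 5/12q - 8/3.
  leading term p: subtract (-5/12)·f_1 from -10/3p - 7/8q^3 - 4/3q^2 + 5/12q - 8/3 → -7/8q^3 - 17/4q^2 + 5/12q - 53/18
  leading term q^3: no divisor's leading term divides it; move -7/8q^3 to the remainder.
  leading term q^2: no divisor's leading term divides it; move -17/4q^2 to the remainder.
  leading term q: no divisor's leading term divides it; move 5/12q to the remainder.
  leading term 1: no divisor's leading term divides it; move -53/18 to the remainder.
  remainder -7/8q^3 - 17/4q^2 + 5/12q - 53/18 ≠ 0; add g_3 = -7/8q^3 - 17/4q^2 + 5/12q - 53/18 to the basis.

The other S-polynomials (S(f_1,g_3), S(f_2,g_3)) all reduce to 0 modulo the current basis, so we have a Gröbner basis.
Inter-reduce: drop elements whose leading term is divisible by another's, tail-reduce, and make monic.

G = {p - 7/8q^2 - 1/12, q^3 + 34/7q^2 - 10/21q + 212/63}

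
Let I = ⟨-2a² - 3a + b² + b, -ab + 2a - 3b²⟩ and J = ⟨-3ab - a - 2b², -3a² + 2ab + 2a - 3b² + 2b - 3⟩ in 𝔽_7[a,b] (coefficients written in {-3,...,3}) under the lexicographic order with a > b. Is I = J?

No, the ideals differ.

Since reduced Gröbner bases are canonical representatives of ideals under a given ordering, it suffices to compute and compare them.
Buchberger on the first generating set:
f_1 = -2a² - 3a + b² + b, LT = a².
f_2 = -ab + 2a - 3b², LT = ab.

S(f_1,f_2): lcm = a²b. S = 2a² - 3ab² - 2ab + 3b³ + 3b².
  leading term a²: subtract (-1)·f_1 from 2a² - 3ab² - 2ab + 3b³ + 3b² → -3ab² - 2ab - 3a + 3b³ - 3b² + b
  leading term ab²: subtract (3b)·f_2 from -3ab² - 2ab - 3a + 3b³ - 3b² + b → -ab - 3a - 2b³ - 3b² + b
  leading term ab: subtract (1)·f_2 from -ab - 3a - 2b³ - 3b² + b → 2a - 2b³ + b
  leading term a: no divisor's leading term divides it; move 2a to the remainder.
  leading term b³: no divisor's leading term divides it; move -2b³ to the remainder.
  leading term b: no divisor's leading term divides it; move b to the remainder.
  remainder 2a - 2b³ + b ≠ 0; add g_3 = 2a - 2b³ + b to the basis.

S(f_1,g_3): lcm = a². S = ab³ + 3ab - 2a + 3b² + 3b.
  leading term ab³: subtract (-b²)·f_2 from ab³ + 3ab - 2a + 3b² + 3b → 2ab² + 3ab - 2a - 3b⁴ + 3b² + 3b
  leading term ab²: subtract (-2b)·f_2 from 2ab² + 3ab - 2a - 3b⁴ + 3b² + 3b → -2a - 3b⁴ + b³ + 3b² + 3b
  leading term a: subtract (-1)·g_3 from -2a - 3b⁴ + b³ + 3b² + 3b → -3b⁴ - b³ + 3b² - 3b
  leading term b⁴: no divisor's leading term divides it; move -3b⁴ to the remainder.
  leading term b³: no divisor's leading term divides it; move -b³ to the remainder.
  leading term b²: no divisor's leading term divides it; move 3b² to the remainder.
  leading term b: no divisor's leading term divides it; move -3b to the remainder.
  remainder -3b⁴ - b³ + 3b² - 3b ≠ 0; add g_4 = -3b⁴ - b³ + 3b² - 3b to the basis.

The other S-polynomials (S(f_2,g_3), S(f_1,g_4), S(f_2,g_4), S(g_3,g_4)) all reduce to 0 modulo the current basis, so we have a Gröbner basis.
Inter-reduce: drop elements whose leading term is divisible by another's, tail-reduce, and make monic.
Reduced Gröbner basis: {a - b³ - 3b, b⁴ - 2b³ - b² + b}.

Buchberger on the second generating set:
h_1 = -3ab - a - 2b², LT = ab.
h_2 = -3a² + 2ab + 2a - 3b² + 2b - 3, LT = a².

S(h_1,h_2): lcm = a²b. S = -2a² - ab² + 3ab - b³ + 3b² - b.
  leading term a²: subtract (3)·h_2 from -2a² - ab² + 3ab - b³ + 3b² - b → -ab² - 3ab + a - b³ - 2b² + 2
  leading term ab²: subtract (-2b)·h_1 from -ab² - 3ab + a - b³ - 2b² + 2 → 2ab + a + 2b³ - 2b² + 2
  leading term ab: subtract (-3)·h_1 from 2ab + a + 2b³ - 2b² + 2 → -2a + 2b³ - b² + 2
  leading term a: no divisor's leading term divides it; move -2a to the remainder.
  leading term b³: no divisor's leading term divides it; move 2b³ to the remainder.
  leading term b²: no divisor's leading term divides it; move -b² to the remainder.
  leading term 1: no divisor's leading term divides it; move 2 to the remainder.
  remainder -2a + 2b³ - b² + 2 ≠ 0; add k_3 = -2a + 2b³ - b² + 2 to the basis.

S(h_1,k_3): lcm = ab. S = -2a + b⁴ + 3b³ + 3b² + b.
  leading term a: subtract (1)·k_3 from -2a + b⁴ + 3b³ + 3b² + b → b⁴ + b³ - 3b² + b - 2
  leading term b⁴: no divisor's leading term divides it; move b⁴ to the remainder.
  leading term b³: no divisor's leading term divides it; move b³ to the remainder.
  leading term b²: no divisor's leading term divides it; move -3b² to the remainder.
  leading term b: no divisor's leading term divides it; move b to the remainder.
  leading term 1: no divisor's leading term divides it; move -2 to the remainder.
  remainder b⁴ + b³ - 3b² + b - 2 ≠ 0; add k_4 = b⁴ + b³ - 3b² + b - 2 to the basis.

The other S-polynomials (S(h_2,k_3), S(h_1,k_4), S(h_2,k_4), S(k_3,k_4)) all reduce to 0 modulo the current basis, so we have a Gröbner basis.
Inter-reduce: drop elements whose leading term is divisible by another's, tail-reduce, and make monic.
Reduced Gröbner basis: {a - b³ - 3b² - 1, b⁴ + b³ - 3b² + b - 2}.

The bases are distinct; the ideals are different.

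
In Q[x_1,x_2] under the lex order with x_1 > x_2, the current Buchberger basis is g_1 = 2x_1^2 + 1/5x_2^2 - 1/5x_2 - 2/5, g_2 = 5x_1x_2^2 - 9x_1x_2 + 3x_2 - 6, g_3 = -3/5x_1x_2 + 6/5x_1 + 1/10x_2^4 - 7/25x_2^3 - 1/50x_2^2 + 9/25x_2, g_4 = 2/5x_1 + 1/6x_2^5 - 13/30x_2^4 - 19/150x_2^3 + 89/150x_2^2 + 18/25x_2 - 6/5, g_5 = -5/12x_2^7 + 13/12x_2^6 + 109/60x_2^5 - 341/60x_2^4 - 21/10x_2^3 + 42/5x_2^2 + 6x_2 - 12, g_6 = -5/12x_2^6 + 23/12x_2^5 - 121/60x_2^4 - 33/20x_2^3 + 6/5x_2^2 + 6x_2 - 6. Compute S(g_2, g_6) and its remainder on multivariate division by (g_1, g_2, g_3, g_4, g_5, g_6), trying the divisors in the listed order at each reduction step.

lcm(LM(g_2), LM(g_6)) = x_1x_2^6.
S = (lcm/LT(g_2))·g_2 − (lcm/LT(g_6))·g_6 = 14/5x_1x_2^5 - 121/25x_1x_2^4 - 99/25x_1x_2^3 + 72/25x_1x_2^2 + 72/5x_1x_2 - 72/5x_1 + 3/5x_2^5 - 6/5x_2^4.
Reduce S modulo (g_1, g_2, g_3, g_4, g_5, g_6) in that order:
  leading term x_1x_2^5: subtract (14/25x_2^3)·g_2 from 14/5x_1x_2^5 - 121/25x_1x_2^4 - 99/25x_1x_2^3 + 72/25x_1x_2^2 + 72/5x_1x_2 - 72/5x_1 + 3/5x_2^5 - 6/5x_2^4 → 1/5x_1x_2^4 - 99/25x_1x_2^3 + 72/25x_1x_2^2 + 72/5x_1x_2 - 72/5x_1 + 3/5x_2^5 - 72/25x_2^4 + 84/25x_2^3
  leading term x_1x_2^4: subtract (1/25x_2^2)·g_2 from 1/5x_1x_2^4 - 99/25x_1x_2^3 + 72/25x_1x_2^2 + 72/5x_1x_2 - 72/5x_1 + 3/5x_2^5 - 72/25x_2^4 + 84/25x_2^3 → -18/5x_1x_2^3 + 72/25x_1x_2^2 + 72/5x_1x_2 - 72/5x_1 + 3/5x_2^5 - 72/25x_2^4 + 81/25x_2^3 + 6/25x_2^2
  leading term x_1x_2^3: subtract (-18/25x_2)·g_2 from -18/5x_1x_2^3 + 72/25x_1x_2^2 + 72/5x_1x_2 - 72/5x_1 + 3/5x_2^5 - 72/25x_2^4 + 81/25x_2^3 + 6/25x_2^2 → -18/5x_1x_2^2 + 72/5x_1x_2 - 72/5x_1 + 3/5x_2^5 - 72/25x_2^4 + 81/25x_2^3 + 12/5x_2^2 - 108/25x_2
  leading term x_1x_2^2: subtract (-18/25)·g_2 from -18/5x_1x_2^2 + 72/5x_1x_2 - 72/5x_1 + 3/5x_2^5 - 72/25x_2^4 + 81/25x_2^3 + 12/5x_2^2 - 108/25x_2 → 198/25x_1x_2 - 72/5x_1 + 3/5x_2^5 - 72/25x_2^4 + 81/25x_2^3 + 12/5x_2^2 - 54/25x_2 - 108/25
  leading term x_1x_2: subtract (-66/5)·g_3 from 198/25x_1x_2 - 72/5x_1 + 3/5x_2^5 - 72/25x_2^4 + 81/25x_2^3 + 12/5x_2^2 - 54/25x_2 - 108/25 → 36/25x_1 + 3/5x_2^5 - 39/25x_2^4 - 57/125x_2^3 + 267/125x_2^2 + 324/125x_2 - 108/25
  leading term x_1: subtract (18/5)·g_4 from 36/25x_1 + 3/5x_2^5 - 39/25x_2^4 - 57/125x_2^3 + 267/125x_2^2 + 324/125x_2 - 108/25 → 0
The remainder is 0, so this S-polynomial contributes no new basis element.

S(g_2, g_6) = 14/5x_1x_2^5 - 121/25x_1x_2^4 - 99/25x_1x_2^3 + 72/25x_1x_2^2 + 72/5x_1x_2 - 72/5x_1 + 3/5x_2^5 - 6/5x_2^4; remainder on division = 0.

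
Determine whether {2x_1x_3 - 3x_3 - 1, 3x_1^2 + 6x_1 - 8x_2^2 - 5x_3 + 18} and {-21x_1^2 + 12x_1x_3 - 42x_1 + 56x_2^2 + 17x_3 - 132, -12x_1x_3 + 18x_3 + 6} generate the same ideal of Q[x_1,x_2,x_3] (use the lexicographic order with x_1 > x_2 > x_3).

Yes, the ideals are equal.

Two ideals are equal iff their reduced Gröbner bases coincide (the reduced basis is unique for a fixed ordering).
Buchberger on the first generating set:
f_1 = 2x_1x_3 - 3x_3 - 1, LT = x_1x_3.
f_2 = 3x_1^2 + 6x_1 - 8x_2^2 - 5x_3 + 18, LT = x_1^2.

S(f_1,f_2): lcm = x_1^2x_3. S = -7/2x_1x_3 - 1/2x_1 + 8/3x_2^2x_3 + 5/3x_3^2 - 6x_3.
  reduce S modulo (f_1, f_2):
  remainder -1/2x_1 + 8/3x_2^2x_3 + 5/3x_3^2 - 45/4x_3 - 7/4 ≠ 0; add g_3 = -1/2x_1 + 8/3x_2^2x_3 + 5/3x_3^2 - 45/4x_3 - 7/4 to the basis.

S(f_1,g_3): lcm = x_1x_3. S = 16/3x_2^2x_3^2 + 10/3x_3^3 - 45/2x_3^2 - 5x_3 - 1/2.
  reduce S modulo (f_1, f_2, g_3):
  remainder 16/3x_2^2x_3^2 + 10/3x_3^3 - 45/2x_3^2 - 5x_3 - 1/2 ≠ 0; add g_4 = 16/3x_2^2x_3^2 + 10/3x_3^3 - 45/2x_3^2 - 5x_3 - 1/2 to the basis.

The other S-polynomials (S(f_2,g_3), S(f_1,g_4), S(f_2,g_4), S(g_3,g_4)) all reduce to 0 modulo the current basis, so we have a Gröbner basis.
Inter-reduce: drop elements whose leading term is divisible by another's, tail-reduce, and make monic.
Reduced Gröbner basis: {x_1 - 16/3x_2^2x_3 - 10/3x_3^2 + 45/2x_3 + 7/2, x_2^2x_3^2 + 5/8x_3^3 - 135/32x_3^2 - 15/16x_3 - 3/32}.

Buchberger on the second generating set:
h_1 = -21x_1^2 + 12x_1x_3 - 42x_1 + 56x_2^2 + 17x_3 - 132, LT = x_1^2.
h_2 = -12x_1x_3 + 18x_3 + 6, LT = x_1x_3.

S(h_1,h_2): lcm = x_1^2x_3. S = -4/7x_1x_3^2 + 7/2x_1x_3 + 1/2x_1 - 8/3x_2^2x_3 - 17/21x_3^2 + 44/7x_3.
  reduce S modulo (h_1, h_2):
  remainder 1/2x_1 - 8/3x_2^2x_3 - 5/3x_3^2 + 45/4x_3 + 7/4 ≠ 0; add k_3 = 1/2x_1 - 8/3x_2^2x_3 - 5/3x_3^2 + 45/4x_3 + 7/4 to the basis.

S(h_2,k_3): lcm = x_1x_3. S = 16/3x_2^2x_3^2 + 10/3x_3^3 - 45/2x_3^2 - 5x_3 - 1/2.
  reduce S modulo (h_1, h_2, k_3):
  remainder 16/3x_2^2x_3^2 + 10/3x_3^3 - 45/2x_3^2 - 5x_3 - 1/2 ≠ 0; add k_4 = 16/3x_2^2x_3^2 + 10/3x_3^3 - 45/2x_3^2 - 5x_3 - 1/2 to the basis.

The other S-polynomials (S(h_1,k_3), S(h_1,k_4), S(h_2,k_4), S(k_3,k_4)) all reduce to 0 modulo the current basis, so we have a Gröbner basis.
Inter-reduce: drop elements whose leading term is divisible by another's, tail-reduce, and make monic.
Reduced Gröbner basis: {x_1 - 16/3x_2^2x_3 - 10/3x_3^2 + 45/2x_3 + 7/2, x_2^2x_3^2 + 5/8x_3^3 - 135/32x_3^2 - 15/16x_3 - 3/32}.

These coincide, so the ideals are equal.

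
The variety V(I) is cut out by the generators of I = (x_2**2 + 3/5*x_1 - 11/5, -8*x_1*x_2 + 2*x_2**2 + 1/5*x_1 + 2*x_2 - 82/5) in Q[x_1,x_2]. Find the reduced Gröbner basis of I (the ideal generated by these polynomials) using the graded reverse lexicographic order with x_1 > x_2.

G = {x_1**2 - 249/64*x_1 - 245/96*x_2 + 59/48, x_1*x_2 + 1/8*x_1 - 1/4*x_2 + 3/2, x_2**2 + 3/5*x_1 - 11/5}

Buchberger's algorithm terminates because the ascending chain of leading-term ideals stabilizes.

f_1 = x_2**2 + 3/5*x_1 - 11/5, LT = x_2**2.
f_2 = -8*x_1*x_2 + 2*x_2**2 + 1/5*x_1 + 2*x_2 - 82/5, LT = x_1*x_2.

S(f_1,f_2): lcm = x_1*x_2**2. S = 1/4*x_2**3 + 3/5*x_1**2 + 1/40*x_1*x_2 + 1/4*x_2**2 - 11/5*x_1 - 41/20*x_2.
  leading term x_2**3: subtract (1/4*x_2)·f_1 from 1/4*x_2**3 + 3/5*x_1**2 + 1/40*x_1*x_2 + 1/4*x_2**2 - 11/5*x_1 - 41/20*x_2 → 3/5*x_1**2 - 1/8*x_1*x_2 + 1/4*x_2**2 - 11/5*x_1 - 3/2*x_2
  leading term x_1**2: no divisor's leading term divides it; move 3/5*x_1**2 to the remainder.
  leading term x_1*x_2: subtract (1/64)·f_2 from -1/8*x_1*x_2 + 1/4*x_2**2 - 11/5*x_1 - 3/2*x_2 → 7/32*x_2**2 - 141/64*x_1 - 49/32*x_2 + 41/160
  leading term x_2**2: subtract (7/32)·f_1 from 7/32*x_2**2 - 141/64*x_1 - 49/32*x_2 + 41/160 → -747/320*x_1 - 49/32*x_2 + 59/80
  leading term x_1: no divisor's leading term divides it; move -747/320*x_1 to the remainder.
  leading term x_2: no divisor's leading term divides it; move -49/32*x_2 to the remainder.
  leading term 1: no divisor's leading term divides it; move 59/80 to the remainder.
  remainder 3/5*x_1**2 - 747/320*x_1 - 49/32*x_2 + 59/80 ≠ 0; add g_3 = 3/5*x_1**2 - 747/320*x_1 - 49/32*x_2 + 59/80 to the basis.

The other S-polynomials (S(f_1,g_3), S(f_2,g_3)) all reduce to 0 modulo the current basis, so we have a Gröbner basis.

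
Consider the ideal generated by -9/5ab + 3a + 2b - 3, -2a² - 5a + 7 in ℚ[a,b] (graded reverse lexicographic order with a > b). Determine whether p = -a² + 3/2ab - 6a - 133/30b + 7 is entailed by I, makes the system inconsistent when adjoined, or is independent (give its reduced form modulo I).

First compute the reduced Gröbner basis of I by Buchberger's algorithm.
f_1 = -9/5ab + 3a + 2b - 3, LT = ab.
f_2 = -2a² - 5a + 7, LT = a².

S(f_1,f_2): lcm = a²b. S = -5/3a² - 65/18ab + 5/3a + 7/2b.
  leading term a²: subtract (⅚)·f_2 from -5/3a² - 65/18ab + 5/3a + 7/2b → -65/18ab + 35/6a + 7/2b - 35/6
  leading term ab: subtract (325/162)·f_1 from -65/18ab + 35/6a + 7/2b - 35/6 → -5/27a - 83/162b + 5/27
  leading term a: no divisor's leading term divides it; move -5/27a to the remainder.
  leading term b: no divisor's leading term divides it; move -83/162b to the remainder.
  leading term 1: no divisor's leading term divides it; move 5/27 to the remainder.
  remainder -5/27a - 83/162b + 5/27 ≠ 0; add h_3 = -5/27a - 83/162b + 5/27 to the basis.

S(f_1,h_3): lcm = ab. S = -83/30b² - 5/3a - 1/9b + 5/3.
  leading term b²: no divisor's leading term divides it; move -83/30b² to the remainder.
  leading term a: subtract (9)·h_3 from -5/3a - 1/9b + 5/3 → 9/2b
  leading term b: no divisor's leading term divides it; move 9/2b to the remainder.
  remainder -83/30b² + 9/2b ≠ 0; add h_4 = -83/30b² + 9/2b to the basis.

The other S-polynomials (S(f_2,h_3), S(f_1,h_4), S(f_2,h_4), S(h_3,h_4)) all reduce to 0 modulo the current basis, so we have a Gröbner basis.
Inter-reduce: drop elements whose leading term is divisible by another's, tail-reduce, and make monic.
Reduced Gröbner basis: {b² - 135/83b, a + 83/30b - 1}.
Label its elements g_1 = b² - 135/83b, g_2 = a + 83/30b - 1.

Reduce p = -a² + 3/2ab - 6a - 133/30b + 7 modulo G:
  leading term a²: subtract (-a)·g_2 from -a² + 3/2ab - 6a - 133/30b + 7 → 64/15ab - 7a - 133/30b + 7
  leading term ab: subtract (64/15b)·g_2 from 64/15ab - 7a - 133/30b + 7 → -2656/225b² - 7a - ⅙b + 7
  leading term b²: subtract (-2656/225)·g_1 from -2656/225b² - 7a - ⅙b + 7 → -7a - 581/30b + 7
  leading term a: subtract (-7)·g_2 from -7a - 581/30b + 7 → 0
  normal form = 0.
Since the normal form is 0, p ∈ I.

Ideal membership is decidable via reduction modulo a Gröbner basis.

-a² + 3/2ab - 6a - 133/30b + 7 lies in I (it reduces to 0).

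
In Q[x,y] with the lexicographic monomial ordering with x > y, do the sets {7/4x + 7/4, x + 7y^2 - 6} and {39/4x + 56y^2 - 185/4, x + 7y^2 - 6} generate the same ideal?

Yes, the ideals are equal.

Equality of ideals is decidable: compute both reduced Gröbner bases (unique for the ordering) and check whether they agree.
Buchberger on the first generating set:
f_1 = 7/4x + 7/4, LT = x.
f_2 = x + 7y^2 - 6, LT = x.

S(f_1,f_2): lcm = x. S = -7y^2 + 7.
  reduce S modulo (f_1, f_2):
  remainder -7y^2 + 7 ≠ 0; add g_3 = -7y^2 + 7 to the basis.

The other S-polynomials (S(f_1,g_3), S(f_2,g_3)) all reduce to 0 modulo the current basis, so we have a Gröbner basis.
Inter-reduce: drop elements whose leading term is divisible by another's, tail-reduce, and make monic.
Reduced Gröbner basis: {x + 1, y^2 - 1}.

Buchberger on the second generating set:
h_1 = 39/4x + 56y^2 - 185/4, LT = x.
h_2 = x + 7y^2 - 6, LT = x.

S(h_1,h_2): lcm = x. S = -49/39y^2 + 49/39.
  reduce S modulo (h_1, h_2):
  remainder -49/39y^2 + 49/39 ≠ 0; add k_3 = -49/39y^2 + 49/39 to the basis.

The other S-polynomials (S(h_1,k_3), S(h_2,k_3)) all reduce to 0 modulo the current basis, so we have a Gröbner basis.
Inter-reduce: drop elements whose leading term is divisible by another's, tail-reduce, and make monic.
Reduced Gröbner basis: {x + 1, y^2 - 1}.

Same reduced basis, so the two generating sets span the same ideal.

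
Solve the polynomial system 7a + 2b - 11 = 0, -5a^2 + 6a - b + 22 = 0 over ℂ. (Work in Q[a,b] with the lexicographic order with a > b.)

{(3, -5), (-11/10, 187/20)}

Compute a lex Gröbner basis by Buchberger's algorithm.
f_1 = 7a + 2b - 11, LT = a.
f_2 = -5a^2 + 6a - b + 22, LT = a^2.

S(f_1,f_2): lcm = a^2. S = 2/7ab - 13/35a - 1/5b + 22/5.
  reduce S modulo (f_1, f_2):
  remainder -4/49b^2 + 87/245b + 187/49 ≠ 0; add h_3 = -4/49b^2 + 87/245b + 187/49 to the basis.

The other S-polynomials (S(f_1,h_3), S(f_2,h_3)) all reduce to 0 modulo the current basis, so we have a Gröbner basis.
Inter-reduce: drop elements whose leading term is divisible by another's, tail-reduce, and make monic.
Reduced Gröbner basis: {a + 2/7b - 11/7, b^2 - 87/20b - 187/4}.

A lex Gröbner basis eliminates variables successively. Here b^2 - 87/20b - 187/4 depends only on b, with roots {-5, 187/20}; lifting each root through the earlier basis elements recovers the full solutions.
  b = -5: the earlier basis element becomes a - 3 = 0, giving a = 3 — point (3, -5).
  b = 187/20: the earlier basis element becomes a + 11/10 = 0, giving a = -11/10 — point (-11/10, 187/20).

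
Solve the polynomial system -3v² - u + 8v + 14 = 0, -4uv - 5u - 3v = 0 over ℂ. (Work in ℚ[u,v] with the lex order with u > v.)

{(3, -1), (-83/32 - sqrt(4201)/32, 29/24 - sqrt(4201)/24), (-83/32 + sqrt(4201)/32, 29/24 + sqrt(4201)/24)}

Compute a lex Gröbner basis by Buchberger's algorithm.
f_1 = -u - 3v² + 8v + 14, LT = u.
f_2 = -4uv - 5u - 3v, LT = uv.

S(f_1,f_2): lcm = uv. S = -5/4u + 3v³ - 8v² - 59/4v.
  reduce S modulo (f_1, f_2):
  remainder 3v³ - 17/4v² - 99/4v - 35/2 ≠ 0; add h_3 = 3v³ - 17/4v² - 99/4v - 35/2 to the basis.

The other S-polynomials (S(f_1,h_3), S(f_2,h_3)) all reduce to 0 modulo the current basis, so we have a Gröbner basis.
Inter-reduce: drop elements whose leading term is divisible by another's, tail-reduce, and make monic.
Reduced Gröbner basis: {u + 3v² - 8v - 14, v³ - 17/12v² - 33/4v - 35/6}.

The lex basis is triangular: the last element involves only v. Solving v³ - 17/12v² - 33/4v - 35/6 = 0 gives v ∈ {-1, 29/24 - sqrt(4201)/24, 29/24 + sqrt(4201)/24}; substituting each value into the earlier elements determines the remaining variables.
  v = -1: the earlier basis element becomes u - 3 = 0, giving u = 3 — point (3, -1).
  v = 29/24 - sqrt(4201)/24: the earlier basis element becomes u + sqrt(4201)/32 + 83/32 = 0, giving u = -83/32 - sqrt(4201)/32 — point (-83/32 - sqrt(4201)/32, 29/24 - sqrt(4201)/24).
  v = 29/24 + sqrt(4201)/24: the earlier basis element becomes u - sqrt(4201)/32 + 83/32 = 0, giving u = -83/32 + sqrt(4201)/32 — point (-83/32 + sqrt(4201)/32, 29/24 + sqrt(4201)/24).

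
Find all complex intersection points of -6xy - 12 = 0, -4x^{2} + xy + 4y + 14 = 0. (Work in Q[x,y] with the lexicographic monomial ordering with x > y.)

{(1, -2), (-2, 1)}

Compute a lex Gröbner basis by Buchberger's algorithm.
f_1 = -6xy - 12, LT = xy.
f_2 = -4x^{2} + xy + 4y + 14, LT = x^{2}.

S(f_1,f_2): lcm = x^{2}y. S = \tfrac{1}{4}xy^{2} + 2x + y^{2} + \tfrac{7}{2}y.
  leading term xy^{2}: subtract (-\tfrac{1}{24}y)·f_1 from \tfrac{1}{4}xy^{2} + 2x + y^{2} + \tfrac{7}{2}y → 2x + y^{2} + 3y
  leading term x: no divisor's leading term divides it; move 2x to the remainder.
  leading term y^{2}: no divisor's leading term divides it; move y^{2} to the remainder.
  leading term y: no divisor's leading term divides it; move 3y to the remainder.
  remainder 2x + y^{2} + 3y ≠ 0; add h_3 = 2x + y^{2} + 3y to the basis.

S(f_1,h_3): lcm = xy. S = -\tfrac{1}{2}y^{3} - \tfrac{3}{2}y^{2} + 2.
  leading term y^{3}: no divisor's leading term divides it; move -\tfrac{1}{2}y^{3} to the remainder.
  leading term y^{2}: no divisor's leading term divides it; move -\tfrac{3}{2}y^{2} to the remainder.
  leading term 1: no divisor's leading term divides it; move 2 to the remainder.
  remainder -\tfrac{1}{2}y^{3} - \tfrac{3}{2}y^{2} + 2 ≠ 0; add h_4 = -\tfrac{1}{2}y^{3} - \tfrac{3}{2}y^{2} + 2 to the basis.

The other S-polynomials (S(f_2,h_3), S(f_1,h_4), S(f_2,h_4), S(h_3,h_4)) all reduce to 0 modulo the current basis, so we have a Gröbner basis.
Inter-reduce: drop elements whose leading term is divisible by another's, tail-reduce, and make monic.
Reduced Gröbner basis: {x + \tfrac{1}{2}y^{2} + \tfrac{3}{2}y, y^{3} + 3y^{2} - 4}.

The lex basis is triangular: the last element involves only y. Solving y^{3} + 3y^{2} - 4 = 0 gives y ∈ {-2, 1}; substituting each value into the earlier elements determines the remaining variables.
  y = -2: the earlier basis element becomes x - 1 = 0, giving x = 1 — point (1, -2).
  y = 1: the earlier basis element becomes x + 2 = 0, giving x = -2 — point (-2, 1).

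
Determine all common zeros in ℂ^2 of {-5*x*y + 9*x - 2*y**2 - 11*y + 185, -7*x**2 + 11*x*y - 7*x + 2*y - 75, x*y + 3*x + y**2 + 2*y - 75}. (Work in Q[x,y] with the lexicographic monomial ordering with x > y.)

Compute a lex Gröbner basis by Buchberger's algorithm.
f_1 = -5*x*y + 9*x - 2*y**2 - 11*y + 185, LT = x*y.
f_2 = -7*x**2 + 11*x*y - 7*x + 2*y - 75, LT = x**2.
f_3 = x*y + 3*x + y**2 + 2*y - 75, LT = x*y.

S(f_1,f_2): lcm = x**2*y. S = -9/5*x**2 + 69/35*x*y**2 + 6/5*x*y - 37*x + 2/7*y**2 - 75/7*y.
  reduce S modulo (f_1, f_2, f_3):
  remainder -3968/125*x - 138/175*y**3 - 4217/875*y**2 + 50304/875*y + 15807/175 ≠ 0; add h_4 = -3968/125*x - 138/175*y**3 - 4217/875*y**2 + 50304/875*y + 15807/175 to the basis.

S(f_1,f_3): lcm = x*y. S = -24/5*x - 3/5*y**2 + 1/5*y + 38.
  reduce S modulo (f_1, f_2, f_3, h_4):
  remainder 207/1736*y**3 + 447/3472*y**2 - 1843/217*y + 84515/3472 ≠ 0; add h_5 = 207/1736*y**3 + 447/3472*y**2 - 1843/217*y + 84515/3472 to the basis.

S(f_2,f_3): lcm = x**2*y. S = -3*x**2 - 18/7*x*y**2 - x*y + 75*x - 2/7*y**2 + 75/7*y.
  reduce S modulo (f_1, f_2, f_3, h_4, h_5):
  remainder 157/161*y**2 + 2126/161*y - 14555/161 ≠ 0; add h_6 = 157/161*y**2 + 2126/161*y - 14555/161 to the basis.

S(f_1,h_4): lcm = x*y. S = -9/5*x - 345/13888*y**4 - 4217/27776*y**3 + 2399/1085*y**2 + 700711/138880*y - 37.
  reduce S modulo (f_1, f_2, f_3, h_4, h_5, h_6):
  remainder -13730/1413*y + 68650/1413 ≠ 0; add h_7 = -13730/1413*y + 68650/1413 to the basis.

The other S-polynomials (S(f_2,h_4), S(f_3,h_4), S(f_1,h_5), S(f_2,h_5), S(f_3,h_5), S(h_4,h_5), S(f_1,h_6), S(f_2,h_6), S(f_3,h_6), S(h_4,h_6), S(h_5,h_6), S(f_1,h_7), S(f_2,h_7), S(f_3,h_7), S(h_4,h_7), S(h_5,h_7), S(h_6,h_7)) all reduce to 0 modulo the current basis, so we have a Gröbner basis.
Inter-reduce: drop elements whose leading term is divisible by another's, tail-reduce, and make monic.
Reduced Gröbner basis: {x - 5, y - 5}.

The lex basis is triangular: the last element involves only y. Solving y - 5 = 0 gives y ∈ {5}; substituting each value into the earlier elements determines the remaining variables.
  y = 5: the earlier basis element becomes x - 5 = 0, giving x = 5 — point (5, 5).

{(5, 5)}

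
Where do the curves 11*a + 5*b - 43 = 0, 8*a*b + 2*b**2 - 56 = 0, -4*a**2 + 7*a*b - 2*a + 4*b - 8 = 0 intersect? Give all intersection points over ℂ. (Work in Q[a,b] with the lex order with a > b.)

{(3, 2)}

Compute a lex Gröbner basis by Buchberger's algorithm.
f_1 = 11*a + 5*b - 43, LT = a.
f_2 = 8*a*b + 2*b**2 - 56, LT = a*b.
f_3 = -4*a**2 + 7*a*b - 2*a + 4*b - 8, LT = a**2.

S(f_1,f_2): lcm = a*b. S = 9/44*b**2 - 43/11*b + 7.
  leading term b**2: no divisor's leading term divides it; move 9/44*b**2 to the remainder.
  leading term b: no divisor's leading term divides it; move -43/11*b to the remainder.
  leading term 1: no divisor's leading term divides it; move 7 to the remainder.
  remainder 9/44*b**2 - 43/11*b + 7 ≠ 0; add h_4 = 9/44*b**2 - 43/11*b + 7 to the basis.

S(f_1,f_3): lcm = a**2. S = 97/44*a*b - 97/22*a + b - 2.
  leading term a*b: subtract (97/484*b)·f_1 from 97/44*a*b - 97/22*a + b - 2 → -97/22*a - 485/484*b**2 + 4655/484*b - 2
  leading term a: subtract (-97/242)·f_1 from -97/22*a - 485/484*b**2 + 4655/484*b - 2 → -485/484*b**2 + 5625/484*b - 4655/242
  leading term b**2: subtract (-485/99)·h_4 from -485/484*b**2 + 5625/484*b - 4655/242 → -32795/4356*b + 32795/2178
  leading term b: no divisor's leading term divides it; move -32795/4356*b to the remainder.
  leading term 1: no divisor's leading term divides it; move 32795/2178 to the remainder.
  remainder -32795/4356*b + 32795/2178 ≠ 0; add h_5 = -32795/4356*b + 32795/2178 to the basis.

The other S-polynomials (S(f_2,f_3), S(f_1,h_4), S(f_2,h_4), S(f_3,h_4), S(f_1,h_5), S(f_2,h_5), S(f_3,h_5), S(h_4,h_5)) all reduce to 0 modulo the current basis, so we have a Gröbner basis.
Inter-reduce: drop elements whose leading term is divisible by another's, tail-reduce, and make monic.
Reduced Gröbner basis: {a - 3, b - 2}.

Elimination: the polynomial b - 2 lies in the elimination ideal for b, so b ∈ {2}. For each such b, the remaining basis elements (now univariate) give the rest of the solution.
  b = 2: the earlier basis element becomes a - 3 = 0, giving a = 3 — point (3, 2).
Substituting each solution back into the original system confirms all equations vanish.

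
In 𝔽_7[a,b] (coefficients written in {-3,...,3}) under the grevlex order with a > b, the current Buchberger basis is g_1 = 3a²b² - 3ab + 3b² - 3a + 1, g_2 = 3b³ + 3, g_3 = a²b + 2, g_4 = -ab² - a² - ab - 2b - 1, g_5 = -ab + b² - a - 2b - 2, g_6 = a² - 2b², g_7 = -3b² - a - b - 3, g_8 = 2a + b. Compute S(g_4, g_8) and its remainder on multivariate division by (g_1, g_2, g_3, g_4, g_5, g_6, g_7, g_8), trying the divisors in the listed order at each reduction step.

lcm(LM(g_4), LM(g_8)) = ab².
S = (lcm/LT(g_4))·g_4 − (lcm/LT(g_8))·g_8 = 3b³ + a² + ab + 2b + 1.
Reduce S modulo (g_1, g_2, g_3, g_4, g_5, g_6, g_7, g_8) in that order:
  leading term b³: subtract (1)·g_2 from 3b³ + a² + ab + 2b + 1 → a² + ab + 2b - 2
  leading term a²: subtract (1)·g_6 from a² + ab + 2b - 2 → ab + 2b² + 2b - 2
  leading term ab: subtract (-1)·g_5 from ab + 2b² + 2b - 2 → 3b² - a + 3
  leading term b²: subtract (-1)·g_7 from 3b² - a + 3 → -2a - b
  leading term a: subtract (-1)·g_8 from -2a - b → 0
The remainder is 0, so this S-polynomial contributes no new basis element.

S(g_4, g_8) = 3b³ + a² + ab + 2b + 1; remainder on division = 0.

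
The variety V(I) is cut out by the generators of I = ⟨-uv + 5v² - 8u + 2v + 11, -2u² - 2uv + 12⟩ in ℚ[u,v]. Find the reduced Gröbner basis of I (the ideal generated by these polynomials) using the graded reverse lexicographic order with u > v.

f_1 = -uv + 5v² - 8u + 2v + 11, LT = uv.
f_2 = -2u² - 2uv + 12, LT = u².

S(f_1,f_2): lcm = u²v. S = -6uv² + 8u² - 2uv - 11u + 6v.
  reduce S modulo (f_1, f_2):
  remainder -30v³ + 178v² - 315u + 16v + 466 ≠ 0; add g_3 = -30v³ + 178v² - 315u + 16v + 466 to the basis.

The other S-polynomials (S(f_1,g_3), S(f_2,g_3)) all reduce to 0 modulo the current basis, so we have a Gröbner basis.

G = {v³ - 89/15v² + 21/2u - 8/15v - 233/15, u² + 5v² - 8u + 2v + 5, uv - 5v² + 8u - 2v - 11}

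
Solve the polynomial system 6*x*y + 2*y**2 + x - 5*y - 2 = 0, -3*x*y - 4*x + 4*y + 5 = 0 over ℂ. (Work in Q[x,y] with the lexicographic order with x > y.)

Compute a lex Gröbner basis by Buchberger's algorithm.
f_1 = 6*x*y + x + 2*y**2 - 5*y - 2, LT = x*y.
f_2 = -3*x*y - 4*x + 4*y + 5, LT = x*y.

S(f_1,f_2): lcm = x*y. S = -7/6*x + 1/3*y**2 + 1/2*y + 4/3.
  leading term x: no divisor's leading term divides it; move -7/6*x to the remainder.
  leading term y**2: no divisor's leading term divides it; move 1/3*y**2 to the remainder.
  leading term y: no divisor's leading term divides it; move 1/2*y to the remainder.
  leading term 1: no divisor's leading term divides it; move 4/3 to the remainder.
  remainder -7/6*x + 1/3*y**2 + 1/2*y + 4/3 ≠ 0; add h_3 = -7/6*x + 1/3*y**2 + 1/2*y + 4/3 to the basis.

S(f_1,h_3): lcm = x*y. S = 1/6*x + 2/7*y**3 + 16/21*y**2 + 13/42*y - 1/3.
  leading term x: subtract (-1/7)·h_3 from 1/6*x + 2/7*y**3 + 16/21*y**2 + 13/42*y - 1/3 → 2/7*y**3 + 17/21*y**2 + 8/21*y - 1/7
  leading term y**3: no divisor's leading term divides it; move 2/7*y**3 to the remainder.
  leading term y**2: no divisor's leading term divides it; move 17/21*y**2 to the remainder.
  leading term y: no divisor's leading term divides it; move 8/21*y to the remainder.
  leading term 1: no divisor's leading term divides it; move -1/7 to the remainder.
  remainder 2/7*y**3 + 17/21*y**2 + 8/21*y - 1/7 ≠ 0; add h_4 = 2/7*y**3 + 17/21*y**2 + 8/21*y - 1/7 to the basis.

The other S-polynomials (S(f_2,h_3), S(f_1,h_4), S(f_2,h_4), S(h_3,h_4)) all reduce to 0 modulo the current basis, so we have a Gröbner basis.
Inter-reduce: drop elements whose leading term is divisible by another's, tail-reduce, and make monic.
Reduced Gröbner basis: {x - 2/7*y**2 - 3/7*y - 8/7, y**3 + 17/6*y**2 + 4/3*y - 1/2}.

Since the basis is lex-ordered, y**3 + 17/6*y**2 + 4/3*y - 1/2 is univariate in y. Its roots are {-1, -11/12 + sqrt(193)/12, -sqrt(193)/12 - 11/12}. Back-substituting each root into the other basis elements fixes the other coordinates.
  y = -1: the earlier basis element becomes x - 1 = 0, giving x = 1 — point (1, -1).
  y = -11/12 + sqrt(193)/12: the earlier basis element becomes x - 173/126 + sqrt(193)/126 = 0, giving x = 173/126 - sqrt(193)/126 — point (173/126 - sqrt(193)/126, -11/12 + sqrt(193)/12).
  y = -sqrt(193)/12 - 11/12: the earlier basis element becomes x - 173/126 - sqrt(193)/126 = 0, giving x = sqrt(193)/126 + 173/126 — point (sqrt(193)/126 + 173/126, -sqrt(193)/12 - 11/12).
Substituting each solution back into the original system confirms all equations vanish.

{(1, -1), (173/126 - sqrt(193)/126, -11/12 + sqrt(193)/12), (sqrt(193)/126 + 173/126, -sqrt(193)/12 - 11/12)}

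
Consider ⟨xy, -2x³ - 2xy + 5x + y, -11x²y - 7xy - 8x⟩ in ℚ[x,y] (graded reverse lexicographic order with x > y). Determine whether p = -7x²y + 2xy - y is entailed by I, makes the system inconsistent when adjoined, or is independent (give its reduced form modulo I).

-7x²y + 2xy - y lies in I (it reduces to 0).

First compute the reduced Gröbner basis of I by Buchberger's algorithm.
f_1 = xy, LT = xy.
f_2 = -2x³ - 2xy + 5x + y, LT = x³.
f_3 = -11x²y - 7xy - 8x, LT = x²y.

S(f_1,f_2): lcm = x³y. S = -xy² + 5/2xy + ½y².
  reduce S modulo (f_1, f_2, f_3):
  remainder ½y² ≠ 0; add h_4 = ½y² to the basis.

S(f_1,f_3): lcm = x²y. S = -7/11xy - 8/11x.
  reduce S modulo (f_1, f_2, f_3, h_4):
  remainder -8/11x ≠ 0; add h_5 = -8/11x to the basis.

S(f_2,h_5): lcm = x³. S = xy - 5/2x - ½y.
  reduce S modulo (f_1, f_2, f_3, h_4, h_5):
  remainder -½y ≠ 0; add h_6 = -½y to the basis.

The other S-polynomials (S(f_2,f_3), S(f_1,h_4), S(f_2,h_4), S(f_3,h_4), S(f_1,h_5), S(f_3,h_5), S(h_4,h_5), S(f_1,h_6), S(f_2,h_6), S(f_3,h_6), S(h_4,h_6), S(h_5,h_6)) all reduce to 0 modulo the current basis, so we have a Gröbner basis.
Inter-reduce: drop elements whose leading term is divisible by another's, tail-reduce, and make monic.
Reduced Gröbner basis: {x, y}.
Label its elements g_1 = x, g_2 = y.

Reduce p = -7x²y + 2xy - y modulo G:
  leading term x²y: subtract (-7xy)·g_1 from -7x²y + 2xy - y → 2xy - y
  leading term xy: subtract (2y)·g_1 from 2xy - y → -y
  leading term y: subtract (-1)·g_2 from -y → 0
  normal form = 0.
Since the normal form is 0, p ∈ I.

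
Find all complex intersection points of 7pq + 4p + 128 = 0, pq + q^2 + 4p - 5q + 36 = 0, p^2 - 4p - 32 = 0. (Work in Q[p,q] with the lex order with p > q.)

Compute a lex Gröbner basis by Buchberger's algorithm.
f_1 = 7pq + 4p + 128, LT = pq.
f_2 = pq + 4p + q^2 - 5q + 36, LT = pq.
f_3 = p^2 - 4p - 32, LT = p^2.

S(f_1,f_2): lcm = pq. S = -24/7p - q^2 + 5q - 124/7.
  reduce S modulo (f_1, f_2, f_3):
  remainder -24/7p - q^2 + 5q - 124/7 ≠ 0; add h_4 = -24/7p - q^2 + 5q - 124/7 to the basis.

S(f_1,f_3): lcm = p^2q. S = 4/7p^2 + 4pq + 128/7p + 32q.
  reduce S modulo (f_1, f_2, f_3, h_4):
  remainder -16/3q^2 + 176/3q - 448/3 ≠ 0; add h_5 = -16/3q^2 + 176/3q - 448/3 to the basis.

S(f_2,f_3): lcm = p^2q. S = 4p^2 + pq^2 - pq + 36p + 32q.
  reduce S modulo (f_1, f_2, f_3, h_4, h_5):
  remainder -552/7q + 2208/7 ≠ 0; add h_6 = -552/7q + 2208/7 to the basis.

The other S-polynomials (S(f_1,h_4), S(f_2,h_4), S(f_3,h_4), S(f_1,h_5), S(f_2,h_5), S(f_3,h_5), S(h_4,h_5), S(f_1,h_6), S(f_2,h_6), S(f_3,h_6), S(h_4,h_6), S(h_5,h_6)) all reduce to 0 modulo the current basis, so we have a Gröbner basis.
Inter-reduce: drop elements whose leading term is divisible by another's, tail-reduce, and make monic.
Reduced Gröbner basis: {p + 4, q - 4}.

Elimination: the polynomial q - 4 lies in the elimination ideal for q, so q ∈ {4}. For each such q, the remaining basis elements (now univariate) give the rest of the solution.
  q = 4: the earlier basis element becomes p + 4 = 0, giving p = -4 — point (-4, 4).

{(-4, 4)}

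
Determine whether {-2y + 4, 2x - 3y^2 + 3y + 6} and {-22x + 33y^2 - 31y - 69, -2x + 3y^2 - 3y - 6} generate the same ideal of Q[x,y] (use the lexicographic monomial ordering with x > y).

No, the ideals differ.

For a fixed monomial order, each ideal has a unique reduced Gröbner basis; comparing bases decides equality.
Buchberger on the first generating set:
f_1 = -2y + 4, LT = y.
f_2 = 2x - 3y^2 + 3y + 6, LT = x.

The S-polynomials (S(f_1,f_2)) all reduce to 0 modulo the current basis, so we have a Gröbner basis.
Inter-reduce: drop elements whose leading term is divisible by another's, tail-reduce, and make monic.
Reduced Gröbner basis: {x, y - 2}.

Buchberger on the second generating set:
h_1 = -22x + 33y^2 - 31y - 69, LT = x.
h_2 = -2x + 3y^2 - 3y - 6, LT = x.

S(h_1,h_2): lcm = x. S = -1/11y + 3/22.
  leading term y: no divisor's leading term divides it; move -1/11y to the remainder.
  leading term 1: no divisor's leading term divides it; move 3/22 to the remainder.
  remainder -1/11y + 3/22 ≠ 0; add k_3 = -1/11y + 3/22 to the basis.

The other S-polynomials (S(h_1,k_3), S(h_2,k_3)) all reduce to 0 modulo the current basis, so we have a Gröbner basis.
Inter-reduce: drop elements whose leading term is divisible by another's, tail-reduce, and make monic.
Reduced Gröbner basis: {x + 15/8, y - 3/2}.

These differ, so the ideals are not equal.
The choice of monomial ordering does not affect the verdict — as long as both bases are computed under the same ordering, their equality decides ideal equality.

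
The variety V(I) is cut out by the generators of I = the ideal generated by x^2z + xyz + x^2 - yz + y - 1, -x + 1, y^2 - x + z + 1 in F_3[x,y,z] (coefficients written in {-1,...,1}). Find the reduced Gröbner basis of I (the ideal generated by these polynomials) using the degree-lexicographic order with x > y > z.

G = {z^2 + z, x - 1, y + z}

f_1 = x^2z + xyz + x^2 - yz + y - 1, LT = x^2z.
f_2 = -x + 1, LT = x.
f_3 = y^2 - x + z + 1, LT = y^2.

S(f_1,f_2): lcm = x^2z. S = xyz + x^2 + xz - yz + y - 1.
  leading term xyz: subtract (-yz)·f_2 from xyz + x^2 + xz - yz + y - 1 → x^2 + xz + y - 1
  leading term x^2: subtract (-x)·f_2 from x^2 + xz + y - 1 → xz + x + y - 1
  leading term xz: subtract (-z)·f_2 from xz + x + y - 1 → x + y + z - 1
  leading term x: subtract (-1)·f_2 from x + y + z - 1 → y + z
  leading term y: no divisor's leading term divides it; move y to the remainder.
  leading term z: no divisor's leading term divides it; move z to the remainder.
  remainder y + z ≠ 0; add g_4 = y + z to the basis.

S(f_3,g_4): lcm = y^2. S = -yz - x + z + 1.
  leading term yz: subtract (-z)·g_4 from -yz - x + z + 1 → z^2 - x + z + 1
  leading term z^2: no divisor's leading term divides it; move z^2 to the remainder.
  leading term x: subtract (1)·f_2 from -x + z + 1 → z
  leading term z: no divisor's leading term divides it; move z to the remainder.
  remainder z^2 + z ≠ 0; add g_5 = z^2 + z to the basis.

The other S-polynomials (S(f_1,f_3), S(f_2,f_3), S(f_1,g_4), S(f_2,g_4), S(f_1,g_5), S(f_2,g_5), S(f_3,g_5), S(g_4,g_5)) all reduce to 0 modulo the current basis, so we have a Gröbner basis.
Inter-reduce: drop elements whose leading term is divisible by another's, tail-reduce, and make monic.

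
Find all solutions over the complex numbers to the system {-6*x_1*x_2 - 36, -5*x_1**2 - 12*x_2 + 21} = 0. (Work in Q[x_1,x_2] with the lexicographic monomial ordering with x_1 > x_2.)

Compute a lex Gröbner basis by Buchberger's algorithm.
f_1 = -6*x_1*x_2 - 36, LT = x_1*x_2.
f_2 = -5*x_1**2 - 12*x_2 + 21, LT = x_1**2.

S(f_1,f_2): lcm = x_1**2*x_2. S = 6*x_1 - 12/5*x_2**2 + 21/5*x_2.
  leading term x_1: no divisor's leading term divides it; move 6*x_1 to the remainder.
  leading term x_2**2: no divisor's leading term divides it; move -12/5*x_2**2 to the remainder.
  leading term x_2: no divisor's leading term divides it; move 21/5*x_2 to the remainder.
  remainder 6*x_1 - 12/5*x_2**2 + 21/5*x_2 ≠ 0; add h_3 = 6*x_1 - 12/5*x_2**2 + 21/5*x_2 to the basis.

S(f_1,h_3): lcm = x_1*x_2. S = 2/5*x_2**3 - 7/10*x_2**2 + 6.
  leading term x_2**3: no divisor's leading term divides it; move 2/5*x_2**3 to the remainder.
  leading term x_2**2: no divisor's leading term divides it; move -7/10*x_2**2 to the remainder.
  leading term 1: no divisor's leading term divides it; move 6 to the remainder.
  remainder 2/5*x_2**3 - 7/10*x_2**2 + 6 ≠ 0; add h_4 = 2/5*x_2**3 - 7/10*x_2**2 + 6 to the basis.

The other S-polynomials (S(f_2,h_3), S(f_1,h_4), S(f_2,h_4), S(h_3,h_4)) all reduce to 0 modulo the current basis, so we have a Gröbner basis.
Inter-reduce: drop elements whose leading term is divisible by another's, tail-reduce, and make monic.
Reduced Gröbner basis: {x_1 - 2/5*x_2**2 + 7/10*x_2, x_2**3 - 7/4*x_2**2 + 15}.

Since the basis is lex-ordered, x_2**3 - 7/4*x_2**2 + 15 is univariate in x_2. Its roots are {-2, 15/8 - sqrt(255)*I/8, 15/8 + sqrt(255)*I/8}. Back-substituting each root into the other basis elements fixes the other coordinates.
  x_2 = -2: the earlier basis element becomes x_1 - 3 = 0, giving x_1 = 3 — point (3, -2).
  x_2 = 15/8 - sqrt(255)*I/8: the earlier basis element becomes x_1 + 3/2 + sqrt(255)*I/10 = 0, giving x_1 = -3/2 - sqrt(255)*I/10 — point (-3/2 - sqrt(255)*I/10, 15/8 - sqrt(255)*I/8).
  x_2 = 15/8 + sqrt(255)*I/8: the earlier basis element becomes x_1 + 3/2 - sqrt(255)*I/10 = 0, giving x_1 = -3/2 + sqrt(255)*I/10 — point (-3/2 + sqrt(255)*I/10, 15/8 + sqrt(255)*I/8).
Substituting each solution back into the original system confirms all equations vanish.

{(3, -2), (-3/2 - sqrt(255)*I/10, 15/8 - sqrt(255)*I/8), (-3/2 + sqrt(255)*I/10, 15/8 + sqrt(255)*I/8)}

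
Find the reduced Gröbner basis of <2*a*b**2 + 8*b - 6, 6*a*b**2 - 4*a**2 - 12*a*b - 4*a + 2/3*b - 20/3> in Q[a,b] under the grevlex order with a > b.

f_1 = 2*a*b**2 + 8*b - 6, LT = a*b**2.
f_2 = 6*a*b**2 - 4*a**2 - 12*a*b - 4*a + 2/3*b - 20/3, LT = a*b**2.

S(f_1,f_2): lcm = a*b**2. S = 2/3*a**2 + 2*a*b + 2/3*a + 35/9*b - 17/9.
  leading term a**2: no divisor's leading term divides it; move 2/3*a**2 to the remainder.
  leading term a*b: no divisor's leading term divides it; move 2*a*b to the remainder.
  leading term a: no divisor's leading term divides it; move 2/3*a to the remainder.
  leading term b: no divisor's leading term divides it; move 35/9*b to the remainder.
  leading term 1: no divisor's leading term divides it; move -17/9 to the remainder.
  remainder 2/3*a**2 + 2*a*b + 2/3*a + 35/9*b - 17/9 ≠ 0; add g_3 = 2/3*a**2 + 2*a*b + 2/3*a + 35/9*b - 17/9 to the basis.

S(f_1,g_3): lcm = a**2*b**2. S = -3*a*b**3 - a*b**2 - 35/6*b**3 + 4*a*b + 17/6*b**2 - 3*a.
  leading term a*b**3: subtract (-3/2*b)·f_1 from -3*a*b**3 - a*b**2 - 35/6*b**3 + 4*a*b + 17/6*b**2 - 3*a → -a*b**2 - 35/6*b**3 + 4*a*b + 89/6*b**2 - 3*a - 9*b
  leading term a*b**2: subtract (-1/2)·f_1 from -a*b**2 - 35/6*b**3 + 4*a*b + 89/6*b**2 - 3*a - 9*b → -35/6*b**3 + 4*a*b + 89/6*b**2 - 3*a - 5*b - 3
  leading term b**3: no divisor's leading term divides it; move -35/6*b**3 to the remainder.
  leading term a*b: no divisor's leading term divides it; move 4*a*b to the remainder.
  leading term b**2: no divisor's leading term divides it; move 89/6*b**2 to the remainder.
  leading term a: no divisor's leading term divides it; move -3*a to the remainder.
  leading term b: no divisor's leading term divides it; move -5*b to the remainder.
  leading term 1: no divisor's leading term divides it; move -3 to the remainder.
  remainder -35/6*b**3 + 4*a*b + 89/6*b**2 - 3*a - 5*b - 3 ≠ 0; add g_4 = -35/6*b**3 + 4*a*b + 89/6*b**2 - 3*a - 5*b - 3 to the basis.

The other S-polynomials (S(f_2,g_3), S(f_1,g_4), S(f_2,g_4), S(g_3,g_4)) all reduce to 0 modulo the current basis, so we have a Gröbner basis.
Inter-reduce: drop elements whose leading term is divisible by another's, tail-reduce, and make monic.

G = {a*b**2 + 4*b - 3, b**3 - 24/35*a*b - 89/35*b**2 + 18/35*a + 6/7*b + 18/35, a**2 + 3*a*b + a + 35/6*b - 17/6}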